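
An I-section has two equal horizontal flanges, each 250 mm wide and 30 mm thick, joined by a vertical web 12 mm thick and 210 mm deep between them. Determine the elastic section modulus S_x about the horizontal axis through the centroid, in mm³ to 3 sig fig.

S_x ≈ 1.68 × 10⁶ mm³

Split into non-overlapping primitives; take the origin at the lower-left of the bounding box.
Bottom flange: 250 × 30, A = 7 500 mm², y = 15 mm, Ī = 562 500 mm⁴.
Web: 12 × 210, A = 2 520 mm², y = 135 mm, Ī = 9 261 000 mm⁴.
Top flange: 250 × 30, A = 7 500 mm², y = 255 mm, Ī = 562 500 mm⁴.
By symmetry the centroid is at mid-height, ȳ = 135 mm.
Transfer each piece to the horizontal axis through the centroid using Ī + A·d² with d = y − 135:
  bottom flange: d = -120 mm → contributes +108 562 500 mm⁴
  web: d = 0 mm → contributes +9 261 000 mm⁴
  top flange: d = 120 mm → contributes +108 562 500 mm⁴
Total I = 226 386 000 mm⁴.
Extreme fibre distance c = 135 mm; S = I/c = 1 676 933 mm³.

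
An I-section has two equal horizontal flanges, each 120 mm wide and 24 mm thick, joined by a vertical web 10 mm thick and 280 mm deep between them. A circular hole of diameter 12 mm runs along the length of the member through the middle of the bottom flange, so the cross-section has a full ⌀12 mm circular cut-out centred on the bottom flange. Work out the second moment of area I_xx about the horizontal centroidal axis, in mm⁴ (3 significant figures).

I_xx ≈ 1.49 × 10⁸ mm⁴

Decompose the section into non-overlapping parts with the origin at the bottom-left of its bounding rectangle.
Bottom flange: 120 × 24, A = 2 880 mm², y = 12 mm, Ī = 138 240 mm⁴.
Web: 10 × 280, A = 2 800 mm², y = 164 mm, Ī = 18 293 333 mm⁴.
Top flange: 120 × 24, A = 2 880 mm², y = 316 mm, Ī = 138 240 mm⁴.
Hole (subtracted): ⌀12, A = 113.1 mm², y = 12 mm, Ī = 1017.9 mm⁴.
Centroid: ȳ = ΣA·y / ΣA = 166.04 mm.
Transfer each piece to the horizontal centroidal axis using Ī + A·d² with d = y − 166.04:
  bottom flange: d = -154.04 mm → contributes +68 471 512 mm⁴
  web: d = -2.0352 mm → contributes +18 304 931 mm⁴
  top flange: d = 149.96 mm → contributes +64 907 866 mm⁴
  hole: d = -154.04 mm → contributes −2 684 459 mm⁴
Total I = 148 999 849 mm⁴.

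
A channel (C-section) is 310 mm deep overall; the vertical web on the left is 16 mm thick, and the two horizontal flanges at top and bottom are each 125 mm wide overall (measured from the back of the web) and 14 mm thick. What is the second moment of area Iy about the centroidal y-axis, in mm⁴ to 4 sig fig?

Iy ≈ 1.051 × 10⁷ mm⁴

Treat the section as a set of non-overlapping primitives; coordinates are from the bounding-box lower-left.
Web: 16 × 310, A = 4 960 mm², x = 8 mm, Ī = 105 813 mm⁴.
Top flange (beyond web): 109 × 14, A = 1 526 mm², x = 70.5 mm, Ī = 1 510 867 mm⁴.
Bottom flange (beyond web): 109 × 14, A = 1 526 mm², x = 70.5 mm, Ī = 1 510 867 mm⁴.
Centroid: x̄ = ΣA·x / ΣA = 31.808 mm.
Transfer each piece to the centroidal y-axis using Ī + A·d² with d = x − 31.808:
  web: d = -23.808 mm → contributes +2 917 254 mm⁴
  top flange (beyond web): d = 38.692 mm → contributes +3 795 393 mm⁴
  bottom flange (beyond web): d = 38.692 mm → contributes +3 795 393 mm⁴
Total I = 10 508 039 mm⁴.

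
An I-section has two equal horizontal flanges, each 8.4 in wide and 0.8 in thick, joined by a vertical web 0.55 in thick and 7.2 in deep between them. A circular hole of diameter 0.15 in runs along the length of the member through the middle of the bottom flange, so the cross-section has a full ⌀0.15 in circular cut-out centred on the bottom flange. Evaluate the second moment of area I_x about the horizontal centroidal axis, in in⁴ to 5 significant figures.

I_x ≈ 232.58 in⁴

Split into non-overlapping primitives; take the origin at the lower-left of the bounding box.
Bottom flange: 8.4 × 0.8, A = 6.72 in², y = 0.4 in, Ī = 0.3584 in⁴.
Web: 0.55 × 7.2, A = 3.96 in², y = 4.4 in, Ī = 17.1072 in⁴.
Top flange: 8.4 × 0.8, A = 6.72 in², y = 8.4 in, Ī = 0.3584 in⁴.
Hole (subtracted): ⌀0.15, A = 0.01767146 in², y = 0.4 in, Ī = 0.00002485049 in⁴.
Centroid: ȳ = ΣA·y / ΣA = 4.404067 in.
Transfer each piece to the horizontal centroidal axis using Ī + A·d² with d = y − 4.404067:
  bottom flange: d = -4.004067 in → contributes +108.0971 in⁴
  web: d = -0.004066534 in → contributes +17.10727 in⁴
  top flange: d = 3.995933 in → contributes +107.6599 in⁴
  hole: d = -4.004067 in → contributes −0.2833434 in⁴
Total I = 232.5809 in⁴.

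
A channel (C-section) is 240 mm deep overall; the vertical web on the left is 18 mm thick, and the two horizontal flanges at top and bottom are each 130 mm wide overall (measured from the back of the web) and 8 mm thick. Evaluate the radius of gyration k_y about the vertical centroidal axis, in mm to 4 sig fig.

Break the section into simple shapes (no overlaps), measuring from the bottom-left corner of the bounding box.
Web: 18 × 240, A = 4 320 mm², x = 9 mm, Ī = 116 640 mm⁴.
Top flange (beyond web): 112 × 8, A = 896 mm², x = 74 mm, Ī = 936 619 mm⁴.
Bottom flange (beyond web): 112 × 8, A = 896 mm², x = 74 mm, Ī = 936 619 mm⁴.
Centroid: x̄ = ΣA·x / ΣA = 28.0576 mm.
Transfer each piece to the vertical centroidal axis using Ī + A·d² with d = x − 28.0576:
  web: d = -19.0576 mm → contributes +1 685 629 mm⁴
  top flange (beyond web): d = 45.9424 mm → contributes +2 827 810 mm⁴
  bottom flange (beyond web): d = 45.9424 mm → contributes +2 827 810 mm⁴
Total I = 7 341 249 mm⁴.
Radius of gyration: k = √(I/A) = √(7 341 249 / 6 112) = 34.6572 mm.

k_y ≈ 34.66 mm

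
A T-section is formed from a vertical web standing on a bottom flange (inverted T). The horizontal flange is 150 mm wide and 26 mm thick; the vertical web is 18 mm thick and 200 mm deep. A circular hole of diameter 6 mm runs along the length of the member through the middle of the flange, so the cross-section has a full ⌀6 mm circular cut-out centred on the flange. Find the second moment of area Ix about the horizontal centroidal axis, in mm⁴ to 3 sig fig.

Ix ≈ 3.60 × 10⁷ mm⁴

Treat the section as a set of non-overlapping primitives; coordinates are from the bounding-box lower-left.
Flange: 150 × 26, A = 3 900 mm², y = 13 mm, Ī = 219 700 mm⁴.
Web: 18 × 200, A = 3 600 mm², y = 126 mm, Ī = 12 000 000 mm⁴.
Hole (subtracted): ⌀6, A = 28.274 mm², y = 13 mm, Ī = 63.617 mm⁴.
Centroid: ȳ = ΣA·y / ΣA = 67.445 mm.
Transfer each piece to the horizontal centroidal axis using Ī + A·d² with d = y − 67.445:
  flange: d = -54.445 mm → contributes +11 780 414 mm⁴
  web: d = 58.555 mm → contributes +24 343 170 mm⁴
  hole: d = -54.445 mm → contributes −83 877 mm⁴
Total I = 36 039 707 mm⁴.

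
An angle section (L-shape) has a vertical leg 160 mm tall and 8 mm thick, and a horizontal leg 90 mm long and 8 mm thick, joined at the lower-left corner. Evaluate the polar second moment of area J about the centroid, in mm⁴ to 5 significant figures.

J ≈ 6.4920 × 10⁶ mm⁴

Treat the section as a set of non-overlapping primitives; coordinates are from the bounding-box lower-left.
Vertical leg: 8 × 160, A = 1 280 mm², y = 80 mm, Ī = 2 730 667 mm⁴.
Horizontal leg (remainder): 82 × 8, A = 656 mm², y = 4 mm, Ī = 3498.667 mm⁴.
Centroid: ȳ = ΣA·y / ΣA = 54.24793 mm.
Transfer each piece to the centroidal x-axis using Ī + A·d² with d = y − 54.24793:
  vertical leg: d = 25.75207 mm → contributes +3 579 523 mm⁴
  horizontal leg (remainder): d = -50.24793 mm → contributes +1 659 803 mm⁴
Total I = 5 239 326 mm⁴.
For the y-axis: x̄ = 19.24793 mm.
Repeating about the centroidal y-axis gives I_y = 1 252 686 mm⁴.
Polar second moment: J = I_x + I_y = 6 492 013 mm⁴.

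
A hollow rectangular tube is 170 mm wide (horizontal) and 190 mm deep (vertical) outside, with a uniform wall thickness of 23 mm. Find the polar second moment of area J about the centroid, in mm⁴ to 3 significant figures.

Decompose the section into non-overlapping parts with the origin at the bottom-left of its bounding rectangle.
Outer rectangle: 170 × 190, A = 32 300 mm², y = 95 mm, Ī = 97 169 167 mm⁴.
Inner void (subtracted): 124 × 144, A = 17 856 mm², y = 95 mm, Ī = 30 855 168 mm⁴.
By symmetry the centroid is at mid-height, ȳ = 95 mm.
All pieces are centred on the centroidal x-axis, so I = ΣĪ (holes subtracted) = 66 313 999 mm⁴.
Repeating about the centroidal y-axis gives I_y = 54 909 679 mm⁴.
Polar second moment: J = I_x + I_y = 121 223 677 mm⁴.

J ≈ 1.21 × 10⁸ mm⁴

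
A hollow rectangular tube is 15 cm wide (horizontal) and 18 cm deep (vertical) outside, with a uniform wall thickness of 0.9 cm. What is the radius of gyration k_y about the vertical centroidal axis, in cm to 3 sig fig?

Break the section into simple shapes (no overlaps), measuring from the bottom-left corner of the bounding box.
Outer rectangle: 15 × 18, A = 270 cm², x = 7.5 cm, Ī = 5062.5 cm⁴.
Inner void (subtracted): 13.2 × 16.2, A = 213.84 cm², x = 7.5 cm, Ī = 3 105 cm⁴.
By symmetry the centroid is at mid-width, x̄ = 7.5 cm.
All pieces are centred on the vertical centroidal axis, so I = ΣĪ (holes subtracted) = 1957.5 cm⁴.
Radius of gyration: k = √(I/A) = √(1957.5 / 56.16) = 5.9039 cm.

k_y ≈ 5.90 cm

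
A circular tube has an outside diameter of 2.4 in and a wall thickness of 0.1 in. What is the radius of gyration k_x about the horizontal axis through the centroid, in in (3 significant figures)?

k_x ≈ 0.814 in

Decompose the section into non-overlapping parts with the origin at the bottom-left of its bounding rectangle.
Outer circle: ⌀2.4, A = 4.5239 in², y = 1.2 in, Ī = 1.6286 in⁴.
Bore (subtracted): ⌀2.2, A = 3.8013 in², y = 1.2 in, Ī = 1.1499 in⁴.
By symmetry the centroid is at mid-height, ȳ = 1.2 in.
All pieces are centred on the horizontal axis through the centroid, so I = ΣĪ (holes subtracted) = 0.4787 in⁴.
Radius of gyration: k = √(I/A) = √(0.4787 / 0.72257) = 0.81394 in.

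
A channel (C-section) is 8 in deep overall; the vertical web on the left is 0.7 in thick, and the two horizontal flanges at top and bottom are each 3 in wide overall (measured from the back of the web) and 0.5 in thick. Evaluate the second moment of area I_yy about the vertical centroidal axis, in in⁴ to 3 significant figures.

Treat the section as a set of non-overlapping primitives; coordinates are from the bounding-box lower-left.
Web: 0.7 × 8, A = 5.6 in², x = 0.35 in, Ī = 0.22867 in⁴.
Top flange (beyond web): 2.3 × 0.5, A = 1.15 in², x = 1.85 in, Ī = 0.50696 in⁴.
Bottom flange (beyond web): 2.3 × 0.5, A = 1.15 in², x = 1.85 in, Ī = 0.50696 in⁴.
Centroid: x̄ = ΣA·x / ΣA = 0.78671 in.
Transfer each piece to the vertical centroidal axis using Ī + A·d² with d = x − 0.78671:
  web: d = -0.43671 in → contributes +1.2967 in⁴
  top flange (beyond web): d = 1.0633 in → contributes +1.8071 in⁴
  bottom flange (beyond web): d = 1.0633 in → contributes +1.8071 in⁴
Total I = 4.9109 in⁴.

I_yy ≈ 4.91 in⁴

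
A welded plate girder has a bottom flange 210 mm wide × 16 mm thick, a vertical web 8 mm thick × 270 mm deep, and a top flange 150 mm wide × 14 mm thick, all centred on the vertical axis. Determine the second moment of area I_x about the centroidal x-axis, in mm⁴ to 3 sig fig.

I_x ≈ 1.20 × 10⁸ mm⁴

Treat the section as a set of non-overlapping primitives; coordinates are from the bounding-box lower-left.
Bottom plate: 210 × 16, A = 3 360 mm², y = 8 mm, Ī = 71 680 mm⁴.
Web plate: 8 × 270, A = 2 160 mm², y = 151 mm, Ī = 13 122 000 mm⁴.
Top plate: 150 × 14, A = 2 100 mm², y = 293 mm, Ī = 34 300 mm⁴.
Centroid: ȳ = ΣA·y / ΣA = 127.08 mm.
Transfer each piece to the centroidal x-axis using Ī + A·d² with d = y − 127.08:
  bottom plate: d = -119.08 mm → contributes +47 715 628 mm⁴
  web plate: d = 23.921 mm → contributes +14 358 010 mm⁴
  top plate: d = 165.92 mm → contributes +57 847 015 mm⁴
Total I = 119 920 653 mm⁴.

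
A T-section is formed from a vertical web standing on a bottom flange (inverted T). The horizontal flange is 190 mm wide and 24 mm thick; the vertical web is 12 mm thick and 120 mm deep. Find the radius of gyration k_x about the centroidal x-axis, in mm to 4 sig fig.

Decompose the section into non-overlapping parts with the origin at the bottom-left of its bounding rectangle.
Flange: 190 × 24, A = 4 560 mm², y = 12 mm, Ī = 218 880 mm⁴.
Web: 12 × 120, A = 1 440 mm², y = 84 mm, Ī = 1 728 000 mm⁴.
Centroid: ȳ = ΣA·y / ΣA = 29.28 mm.
Transfer each piece to the centroidal x-axis using Ī + A·d² with d = y − 29.28:
  flange: d = -17.28 mm → contributes +1 580 489 mm⁴
  web: d = 54.72 mm → contributes +6 039 761 mm⁴
Total I = 7 620 250 mm⁴.
Radius of gyration: k = √(I/A) = √(7 620 250 / 6 000) = 35.6376 mm.

k_x ≈ 35.64 mm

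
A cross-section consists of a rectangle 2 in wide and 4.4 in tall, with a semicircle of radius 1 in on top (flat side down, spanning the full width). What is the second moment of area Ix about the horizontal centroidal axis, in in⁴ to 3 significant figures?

Split into non-overlapping primitives; take the origin at the lower-left of the bounding box.
Rectangular body: 2 × 4.4, A = 8.8 in², y = 2.2 in, Ī = 14.197 in⁴.
Semicircular cap: semicircle r = 1, A = 1.5708 in², y = 4.8244 in, Ī = 0.10976 in⁴.
Centroid: ȳ = ΣA·y / ΣA = 2.5975 in.
Transfer each piece to the horizontal centroidal axis using Ī + A·d² with d = y − 2.5975:
  rectangular body: d = -0.3975 in → contributes +15.588 in⁴
  semicircular cap: d = 2.2269 in → contributes +7.8995 in⁴
Total I = 23.487 in⁴.

Ix ≈ 23.5 in⁴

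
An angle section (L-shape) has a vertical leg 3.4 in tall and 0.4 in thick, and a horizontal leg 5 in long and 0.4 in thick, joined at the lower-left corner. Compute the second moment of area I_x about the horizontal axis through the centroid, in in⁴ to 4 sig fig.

Split into non-overlapping primitives; take the origin at the lower-left of the bounding box.
Vertical leg: 0.4 × 3.4, A = 1.36 in², y = 1.7 in, Ī = 1.31013 in⁴.
Horizontal leg (remainder): 4.6 × 0.4, A = 1.84 in², y = 0.2 in, Ī = 0.0245333 in⁴.
Centroid: ȳ = ΣA·y / ΣA = 0.8375 in.
Transfer each piece to the horizontal axis through the centroid using Ī + A·d² with d = y − 0.8375:
  vertical leg: d = 0.8625 in → contributes +2.32185 in⁴
  horizontal leg (remainder): d = -0.6375 in → contributes +0.772321 in⁴
Total I = 3.09417 in⁴.

I_x ≈ 3.094 in⁴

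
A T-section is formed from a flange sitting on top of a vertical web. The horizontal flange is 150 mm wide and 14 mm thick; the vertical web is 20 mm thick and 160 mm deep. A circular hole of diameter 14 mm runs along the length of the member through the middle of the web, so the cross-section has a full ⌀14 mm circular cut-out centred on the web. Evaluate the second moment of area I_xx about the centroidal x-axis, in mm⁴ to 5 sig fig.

I_xx ≈ 1.6268 × 10⁷ mm⁴

Break the section into simple shapes (no overlaps), measuring from the bottom-left corner of the bounding box.
Flange: 150 × 14, A = 2 100 mm², y = 167 mm, Ī = 34 300 mm⁴.
Web: 20 × 160, A = 3 200 mm², y = 80 mm, Ī = 6 826 667 mm⁴.
Hole (subtracted): ⌀14, A = 153.938 mm², y = 80 mm, Ī = 1885.741 mm⁴.
Centroid: ȳ = ΣA·y / ΣA = 115.5029 mm.
Transfer each piece to the centroidal x-axis using Ī + A·d² with d = y − 115.5029:
  flange: d = 51.49712 mm → contributes +5 603 403 mm⁴
  web: d = -35.50288 mm → contributes +10 860 120 mm⁴
  hole: d = -35.50288 mm → contributes −195917.6 mm⁴
Total I = 16 267 605 mm⁴.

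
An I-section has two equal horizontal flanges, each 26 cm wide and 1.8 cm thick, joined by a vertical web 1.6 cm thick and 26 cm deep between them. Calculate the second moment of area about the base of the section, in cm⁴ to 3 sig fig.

Break the section into simple shapes (no overlaps), measuring from the bottom-left corner of the bounding box.
Bottom flange: 26 × 1.8, A = 46.8 cm², y = 0.9 cm, Ī = 12.636 cm⁴.
Web: 1.6 × 26, A = 41.6 cm², y = 14.8 cm, Ī = 2343.5 cm⁴.
Top flange: 26 × 1.8, A = 46.8 cm², y = 28.7 cm, Ī = 12.636 cm⁴.
Transfer each piece to the bottom edge using Ī + A·d² with d = y − 0:
  bottom flange: d = 0.9 cm → contributes +50.544 cm⁴
  web: d = 14.8 cm → contributes +11 456 cm⁴
  top flange: d = 28.7 cm → contributes +38 561 cm⁴
Total I = 50 067 cm⁴.

I_base ≈ 5.01 × 10⁴ cm⁴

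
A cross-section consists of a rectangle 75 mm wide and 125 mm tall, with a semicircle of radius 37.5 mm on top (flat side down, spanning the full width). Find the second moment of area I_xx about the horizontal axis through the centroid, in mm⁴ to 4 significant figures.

Split into non-overlapping primitives; take the origin at the lower-left of the bounding box.
Rectangular body: 75 × 125, A = 9 375 mm², y = 62.5 mm, Ī = 12 207 031 mm⁴.
Semicircular cap: semicircle r = 37.5, A = 2208.93 mm², y = 140.915 mm, Ī = 217 049 mm⁴.
Centroid: ȳ = ΣA·y / ΣA = 77.453 mm.
Transfer each piece to the horizontal axis through the centroid using Ī + A·d² with d = y − 77.453:
  rectangular body: d = -14.953 mm → contributes +14 303 208 mm⁴
  semicircular cap: d = 63.4625 mm → contributes +9 113 498 mm⁴
Total I = 23 416 706 mm⁴.

I_xx ≈ 2.342 × 10⁷ mm⁴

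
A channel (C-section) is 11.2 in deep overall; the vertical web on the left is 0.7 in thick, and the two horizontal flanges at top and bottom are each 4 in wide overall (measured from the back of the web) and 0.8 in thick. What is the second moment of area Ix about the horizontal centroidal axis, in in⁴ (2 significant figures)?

Ix ≈ 230 in⁴

Break the section into simple shapes (no overlaps), measuring from the bottom-left corner of the bounding box.
Web: 0.7 × 11.2, A = 7.84 in², y = 5.6 in, Ī = 81.95 in⁴.
Top flange (beyond web): 3.3 × 0.8, A = 2.64 in², y = 10.8 in, Ī = 0.1408 in⁴.
Bottom flange (beyond web): 3.3 × 0.8, A = 2.64 in², y = 0.4 in, Ī = 0.1408 in⁴.
By symmetry the centroid is at mid-height, ȳ = 5.6 in.
Transfer each piece to the horizontal centroidal axis using Ī + A·d² with d = y − 5.6:
  web: d = 0 in → contributes +81.95 in⁴
  top flange (beyond web): d = 5.2 in → contributes +71.53 in⁴
  bottom flange (beyond web): d = -5.2 in → contributes +71.53 in⁴
Total I = 225 in⁴.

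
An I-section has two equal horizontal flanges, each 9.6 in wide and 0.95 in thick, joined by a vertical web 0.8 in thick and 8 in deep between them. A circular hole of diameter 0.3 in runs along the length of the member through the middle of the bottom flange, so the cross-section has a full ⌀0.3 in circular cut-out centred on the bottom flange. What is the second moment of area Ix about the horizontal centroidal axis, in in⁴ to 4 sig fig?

Ix ≈ 399.4 in⁴

Split into non-overlapping primitives; take the origin at the lower-left of the bounding box.
Bottom flange: 9.6 × 0.95, A = 9.12 in², y = 0.475 in, Ī = 0.6859 in⁴.
Web: 0.8 × 8, A = 6.4 in², y = 4.95 in, Ī = 34.1333 in⁴.
Top flange: 9.6 × 0.95, A = 9.12 in², y = 9.425 in, Ī = 0.6859 in⁴.
Hole (subtracted): ⌀0.3, A = 0.0706858 in², y = 0.475 in, Ī = 0.000397608 in⁴.
Centroid: ȳ = ΣA·y / ΣA = 4.96287 in.
Transfer each piece to the horizontal centroidal axis using Ī + A·d² with d = y − 4.96287:
  bottom flange: d = -4.48787 in → contributes +184.372 in⁴
  web: d = -0.0128746 in → contributes +34.1344 in⁴
  top flange: d = 4.46213 in → contributes +182.27 in⁴
  hole: d = -4.48787 in → contributes −1.42408 in⁴
Total I = 399.353 in⁴.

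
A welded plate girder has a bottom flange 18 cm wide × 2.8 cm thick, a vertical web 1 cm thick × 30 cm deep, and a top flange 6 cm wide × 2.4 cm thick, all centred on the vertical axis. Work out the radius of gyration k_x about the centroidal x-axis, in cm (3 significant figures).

Decompose the section into non-overlapping parts with the origin at the bottom-left of its bounding rectangle.
Bottom plate: 18 × 2.8, A = 50.4 cm², y = 1.4 cm, Ī = 32.928 cm⁴.
Web plate: 1 × 30, A = 30 cm², y = 17.8 cm, Ī = 2 250 cm⁴.
Top plate: 6 × 2.4, A = 14.4 cm², y = 34 cm, Ī = 6.912 cm⁴.
Centroid: ȳ = ΣA·y / ΣA = 11.542 cm.
Transfer each piece to the centroidal x-axis using Ī + A·d² with d = y − 11.542:
  bottom plate: d = -10.142 cm → contributes +5216.8 cm⁴
  web plate: d = 6.2582 cm → contributes +3 425 cm⁴
  top plate: d = 22.458 cm → contributes +7269.9 cm⁴
Total I = 15 912 cm⁴.
Radius of gyration: k = √(I/A) = √(15 912 / 94.8) = 12.955 cm.

k_x ≈ 13.0 cm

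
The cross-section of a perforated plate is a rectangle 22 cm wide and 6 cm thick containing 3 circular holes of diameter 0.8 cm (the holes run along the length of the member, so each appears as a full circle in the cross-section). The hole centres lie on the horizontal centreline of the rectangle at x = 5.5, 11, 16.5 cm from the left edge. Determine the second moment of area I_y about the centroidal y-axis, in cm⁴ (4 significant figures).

Break the section into simple shapes (no overlaps), measuring from the bottom-left corner of the bounding box.
Plate: 22 × 6, A = 132 cm², x = 11 cm, Ī = 5 324 cm⁴.
Hole 1 (subtracted): ⌀0.8, A = 0.502655 cm², x = 5.5 cm, Ī = 0.0201062 cm⁴.
Hole 2 (subtracted): ⌀0.8, A = 0.502655 cm², x = 11 cm, Ī = 0.0201062 cm⁴.
Hole 3 (subtracted): ⌀0.8, A = 0.502655 cm², x = 16.5 cm, Ī = 0.0201062 cm⁴.
By symmetry the centroid is at mid-width, x̄ = 11 cm.
Transfer each piece to the centroidal y-axis using Ī + A·d² with d = x − 11:
  plate: d = 0 cm → contributes +5 324 cm⁴
  hole 1: d = -5.5 cm → contributes −15.2254 cm⁴
  hole 2: d = 0 cm → contributes −0.0201062 cm⁴
  hole 3: d = 5.5 cm → contributes −15.2254 cm⁴
Total I = 5293.53 cm⁴.

I_y ≈ 5294 cm⁴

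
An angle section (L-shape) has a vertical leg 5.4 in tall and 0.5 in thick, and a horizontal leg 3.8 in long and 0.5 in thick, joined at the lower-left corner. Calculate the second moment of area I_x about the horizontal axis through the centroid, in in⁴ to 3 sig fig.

Break the section into simple shapes (no overlaps), measuring from the bottom-left corner of the bounding box.
Vertical leg: 0.5 × 5.4, A = 2.7 in², y = 2.7 in, Ī = 6.561 in⁴.
Horizontal leg (remainder): 3.3 × 0.5, A = 1.65 in², y = 0.25 in, Ī = 0.034375 in⁴.
Centroid: ȳ = ΣA·y / ΣA = 1.7707 in.
Transfer each piece to the horizontal axis through the centroid using Ī + A·d² with d = y − 1.7707:
  vertical leg: d = 0.92931 in → contributes +8.8928 in⁴
  horizontal leg (remainder): d = -1.5207 in → contributes +3.85 in⁴
Total I = 12.743 in⁴.

I_x ≈ 12.7 in⁴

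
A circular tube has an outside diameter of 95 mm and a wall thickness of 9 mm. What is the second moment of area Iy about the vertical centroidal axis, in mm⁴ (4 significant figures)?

Iy ≈ 2.273 × 10⁶ mm⁴

Break the section into simple shapes (no overlaps), measuring from the bottom-left corner of the bounding box.
Outer circle: ⌀95, A = 7088.22 mm², x = 47.5 mm, Ī = 3 998 198 mm⁴.
Bore (subtracted): ⌀77, A = 4656.63 mm², x = 47.5 mm, Ī = 1 725 571 mm⁴.
By symmetry the centroid is at mid-width, x̄ = 47.5 mm.
All pieces are centred on the vertical centroidal axis, so I = ΣĪ (holes subtracted) = 2 272 627 mm⁴.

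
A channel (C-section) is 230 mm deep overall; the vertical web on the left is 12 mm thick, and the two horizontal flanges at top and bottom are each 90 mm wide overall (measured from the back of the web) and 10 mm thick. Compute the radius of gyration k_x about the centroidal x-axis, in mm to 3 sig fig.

k_x ≈ 84.8 mm

Break the section into simple shapes (no overlaps), measuring from the bottom-left corner of the bounding box.
Web: 12 × 230, A = 2 760 mm², y = 115 mm, Ī = 12 167 000 mm⁴.
Top flange (beyond web): 78 × 10, A = 780 mm², y = 225 mm, Ī = 6 500 mm⁴.
Bottom flange (beyond web): 78 × 10, A = 780 mm², y = 5 mm, Ī = 6 500 mm⁴.
By symmetry the centroid is at mid-height, ȳ = 115 mm.
Transfer each piece to the centroidal x-axis using Ī + A·d² with d = y − 115:
  web: d = 0 mm → contributes +12 167 000 mm⁴
  top flange (beyond web): d = 110 mm → contributes +9 444 500 mm⁴
  bottom flange (beyond web): d = -110 mm → contributes +9 444 500 mm⁴
Total I = 31 056 000 mm⁴.
Radius of gyration: k = √(I/A) = √(31 056 000 / 4 320) = 84.787 mm.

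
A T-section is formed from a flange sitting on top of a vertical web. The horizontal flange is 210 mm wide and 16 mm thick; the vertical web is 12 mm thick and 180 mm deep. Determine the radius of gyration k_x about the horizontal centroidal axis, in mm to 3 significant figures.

Decompose the section into non-overlapping parts with the origin at the bottom-left of its bounding rectangle.
Flange: 210 × 16, A = 3 360 mm², y = 188 mm, Ī = 71 680 mm⁴.
Web: 12 × 180, A = 2 160 mm², y = 90 mm, Ī = 5 832 000 mm⁴.
Centroid: ȳ = ΣA·y / ΣA = 149.65 mm.
Transfer each piece to the horizontal centroidal axis using Ī + A·d² with d = y − 149.65:
  flange: d = 38.348 mm → contributes +5 012 747 mm⁴
  web: d = -59.652 mm → contributes +13 518 105 mm⁴
Total I = 18 530 852 mm⁴.
Radius of gyration: k = √(I/A) = √(18 530 852 / 5 520) = 57.94 mm.

k_x ≈ 57.9 mm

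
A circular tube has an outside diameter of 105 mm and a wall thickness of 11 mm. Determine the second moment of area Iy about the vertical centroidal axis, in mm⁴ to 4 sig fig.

Iy ≈ 3.637 × 10⁶ mm⁴

Decompose the section into non-overlapping parts with the origin at the bottom-left of its bounding rectangle.
Outer circle: ⌀105, A = 8659.01 mm², x = 52.5 mm, Ī = 5 966 602 mm⁴.
Bore (subtracted): ⌀83, A = 5410.61 mm², x = 52.5 mm, Ī = 2 329 605 mm⁴.
By symmetry the centroid is at mid-width, x̄ = 52.5 mm.
All pieces are centred on the vertical centroidal axis, so I = ΣĪ (holes subtracted) = 3 636 997 mm⁴.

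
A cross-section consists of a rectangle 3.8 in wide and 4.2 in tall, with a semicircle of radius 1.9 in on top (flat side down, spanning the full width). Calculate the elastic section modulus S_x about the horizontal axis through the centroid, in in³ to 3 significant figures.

S_x ≈ 18.6 in³

Split into non-overlapping primitives; take the origin at the lower-left of the bounding box.
Rectangular body: 3.8 × 4.2, A = 15.96 in², y = 2.1 in, Ī = 23.461 in⁴.
Semicircular cap: semicircle r = 1.9, A = 5.6706 in², y = 5.0064 in, Ī = 1.4304 in⁴.
Centroid: ȳ = ΣA·y / ΣA = 2.8619 in.
Transfer each piece to the horizontal axis through the centroid using Ī + A·d² with d = y − 2.8619:
  rectangular body: d = -0.76192 in → contributes +32.726 in⁴
  semicircular cap: d = 2.1445 in → contributes +27.508 in⁴
Total I = 60.234 in⁴.
Extreme fibre distance c = 3.2381 in; S = I/c = 18.602 in³.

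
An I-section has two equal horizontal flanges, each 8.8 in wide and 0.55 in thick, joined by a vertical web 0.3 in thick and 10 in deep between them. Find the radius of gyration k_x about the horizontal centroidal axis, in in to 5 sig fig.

Split into non-overlapping primitives; take the origin at the lower-left of the bounding box.
Bottom flange: 8.8 × 0.55, A = 4.84 in², y = 0.275 in, Ī = 0.1220083 in⁴.
Web: 0.3 × 10, A = 3 in², y = 5.55 in, Ī = 25 in⁴.
Top flange: 8.8 × 0.55, A = 4.84 in², y = 10.825 in, Ī = 0.1220083 in⁴.
By symmetry the centroid is at mid-height, ȳ = 5.55 in.
Transfer each piece to the horizontal centroidal axis using Ī + A·d² with d = y − 5.55:
  bottom flange: d = -5.275 in → contributes +134.798 in⁴
  web: d = 0 in → contributes +25 in⁴
  top flange: d = 5.275 in → contributes +134.798 in⁴
Total I = 294.5961 in⁴.
Radius of gyration: k = √(I/A) = √(294.5961 / 12.68) = 4.820076 in.

k_x ≈ 4.8201 in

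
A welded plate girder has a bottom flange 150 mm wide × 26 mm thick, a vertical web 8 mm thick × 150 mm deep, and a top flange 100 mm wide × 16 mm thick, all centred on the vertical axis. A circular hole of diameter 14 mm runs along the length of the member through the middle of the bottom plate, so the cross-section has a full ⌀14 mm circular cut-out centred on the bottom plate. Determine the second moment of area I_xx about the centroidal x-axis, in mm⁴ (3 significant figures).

I_xx ≈ 3.66 × 10⁷ mm⁴

Treat the section as a set of non-overlapping primitives; coordinates are from the bounding-box lower-left.
Bottom plate: 150 × 26, A = 3 900 mm², y = 13 mm, Ī = 219 700 mm⁴.
Web plate: 8 × 150, A = 1 200 mm², y = 101 mm, Ī = 2 250 000 mm⁴.
Top plate: 100 × 16, A = 1 600 mm², y = 184 mm, Ī = 34 133 mm⁴.
Hole (subtracted): ⌀14, A = 153.94 mm², y = 13 mm, Ī = 1885.7 mm⁴.
Centroid: ȳ = ΣA·y / ΣA = 70.928 mm.
Transfer each piece to the centroidal x-axis using Ī + A·d² with d = y − 70.928:
  bottom plate: d = -57.928 mm → contributes +13 306 728 mm⁴
  web plate: d = 30.072 mm → contributes +3 335 193 mm⁴
  top plate: d = 113.07 mm → contributes +20 490 592 mm⁴
  hole: d = -57.928 mm → contributes −518 448 mm⁴
Total I = 36 614 066 mm⁴.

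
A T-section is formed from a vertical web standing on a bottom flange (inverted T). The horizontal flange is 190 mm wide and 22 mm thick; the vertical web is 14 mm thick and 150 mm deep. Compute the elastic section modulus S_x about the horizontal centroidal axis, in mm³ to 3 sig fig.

S_x ≈ 1.09 × 10⁵ mm³

Decompose the section into non-overlapping parts with the origin at the bottom-left of its bounding rectangle.
Flange: 190 × 22, A = 4 180 mm², y = 11 mm, Ī = 168 593 mm⁴.
Web: 14 × 150, A = 2 100 mm², y = 97 mm, Ī = 3 937 500 mm⁴.
Centroid: ȳ = ΣA·y / ΣA = 39.758 mm.
Transfer each piece to the horizontal centroidal axis using Ī + A·d² with d = y − 39.758:
  flange: d = -28.758 mm → contributes +3 625 538 mm⁴
  web: d = 57.242 mm → contributes +10 818 467 mm⁴
Total I = 14 444 005 mm⁴.
Extreme fibre distance c = 132.24 mm; S = I/c = 109 224 mm³.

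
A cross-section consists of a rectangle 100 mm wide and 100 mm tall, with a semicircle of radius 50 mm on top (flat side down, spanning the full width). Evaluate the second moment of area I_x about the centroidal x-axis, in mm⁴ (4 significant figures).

I_x ≈ 2.332 × 10⁷ mm⁴

Treat the section as a set of non-overlapping primitives; coordinates are from the bounding-box lower-left.
Rectangular body: 100 × 100, A = 10 000 mm², y = 50 mm, Ī = 8 333 333 mm⁴.
Semicircular cap: semicircle r = 50, A = 3926.99 mm², y = 121.221 mm, Ī = 685 981 mm⁴.
Centroid: ȳ = ΣA·y / ΣA = 70.0821 mm.
Transfer each piece to the centroidal x-axis using Ī + A·d² with d = y − 70.0821:
  rectangular body: d = -20.0821 mm → contributes +12 366 231 mm⁴
  semicircular cap: d = 51.1386 mm → contributes +10 955 670 mm⁴
Total I = 23 321 901 mm⁴.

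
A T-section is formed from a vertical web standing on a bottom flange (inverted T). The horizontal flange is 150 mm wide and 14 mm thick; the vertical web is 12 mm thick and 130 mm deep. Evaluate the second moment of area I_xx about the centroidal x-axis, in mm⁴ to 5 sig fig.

I_xx ≈ 6.8714 × 10⁶ mm⁴

Break the section into simple shapes (no overlaps), measuring from the bottom-left corner of the bounding box.
Flange: 150 × 14, A = 2 100 mm², y = 7 mm, Ī = 34 300 mm⁴.
Web: 12 × 130, A = 1 560 mm², y = 79 mm, Ī = 2 197 000 mm⁴.
Centroid: ȳ = ΣA·y / ΣA = 37.68852 mm.
Transfer each piece to the centroidal x-axis using Ī + A·d² with d = y − 37.68852:
  flange: d = -30.68852 mm → contributes +2 012 050 mm⁴
  web: d = 41.31148 mm → contributes +4 859 355 mm⁴
Total I = 6 871 405 mm⁴.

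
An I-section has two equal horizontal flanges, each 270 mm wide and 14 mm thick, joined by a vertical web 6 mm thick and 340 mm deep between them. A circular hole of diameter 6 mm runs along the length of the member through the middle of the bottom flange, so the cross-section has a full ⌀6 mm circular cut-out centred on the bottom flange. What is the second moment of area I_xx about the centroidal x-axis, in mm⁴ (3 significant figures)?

Decompose the section into non-overlapping parts with the origin at the bottom-left of its bounding rectangle.
Bottom flange: 270 × 14, A = 3 780 mm², y = 7 mm, Ī = 61 740 mm⁴.
Web: 6 × 340, A = 2 040 mm², y = 184 mm, Ī = 19 652 000 mm⁴.
Top flange: 270 × 14, A = 3 780 mm², y = 361 mm, Ī = 61 740 mm⁴.
Hole (subtracted): ⌀6, A = 28.274 mm², y = 7 mm, Ī = 63.617 mm⁴.
Centroid: ȳ = ΣA·y / ΣA = 184.52 mm.
Transfer each piece to the centroidal x-axis using Ī + A·d² with d = y − 184.52:
  bottom flange: d = -177.52 mm → contributes +119 186 027 mm⁴
  web: d = -0.52285 mm → contributes +19 652 558 mm⁴
  top flange: d = 176.48 mm → contributes +117 786 760 mm⁴
  hole: d = -177.52 mm → contributes −891 111 mm⁴
Total I = 255 734 233 mm⁴.

I_xx ≈ 2.56 × 10⁸ mm⁴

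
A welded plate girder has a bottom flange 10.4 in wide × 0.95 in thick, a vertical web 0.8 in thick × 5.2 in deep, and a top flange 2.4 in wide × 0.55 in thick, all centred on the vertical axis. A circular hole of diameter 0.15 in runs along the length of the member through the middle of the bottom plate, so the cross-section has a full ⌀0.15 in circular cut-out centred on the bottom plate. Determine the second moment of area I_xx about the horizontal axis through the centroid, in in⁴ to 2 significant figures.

I_xx ≈ 68 in⁴

Decompose the section into non-overlapping parts with the origin at the bottom-left of its bounding rectangle.
Bottom plate: 10.4 × 0.95, A = 9.88 in², y = 0.475 in, Ī = 0.7431 in⁴.
Web plate: 0.8 × 5.2, A = 4.16 in², y = 3.55 in, Ī = 9.374 in⁴.
Top plate: 2.4 × 0.55, A = 1.32 in², y = 6.425 in, Ī = 0.03328 in⁴.
Hole (subtracted): ⌀0.15, A = 0.01767 in², y = 0.475 in, Ī = 0.00002485 in⁴.
Centroid: ȳ = ΣA·y / ΣA = 1.821 in.
Transfer each piece to the horizontal axis through the centroid using Ī + A·d² with d = y − 1.821:
  bottom plate: d = -1.346 in → contributes +18.63 in⁴
  web plate: d = 1.729 in → contributes +21.81 in⁴
  top plate: d = 4.604 in → contributes +28.02 in⁴
  hole: d = -1.346 in → contributes −0.03203 in⁴
Total I = 68.43 in⁴.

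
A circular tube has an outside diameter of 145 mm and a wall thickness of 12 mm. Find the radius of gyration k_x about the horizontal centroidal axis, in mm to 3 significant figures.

k_x ≈ 47.2 mm

Decompose the section into non-overlapping parts with the origin at the bottom-left of its bounding rectangle.
Outer circle: ⌀145, A = 16 513 mm², y = 72.5 mm, Ī = 21 699 109 mm⁴.
Bore (subtracted): ⌀121, A = 11 499 mm², y = 72.5 mm, Ī = 10 522 317 mm⁴.
By symmetry the centroid is at mid-height, ȳ = 72.5 mm.
All pieces are centred on the horizontal centroidal axis, so I = ΣĪ (holes subtracted) = 11 176 792 mm⁴.
Radius of gyration: k = √(I/A) = √(11 176 792 / 5 014) = 47.214 mm.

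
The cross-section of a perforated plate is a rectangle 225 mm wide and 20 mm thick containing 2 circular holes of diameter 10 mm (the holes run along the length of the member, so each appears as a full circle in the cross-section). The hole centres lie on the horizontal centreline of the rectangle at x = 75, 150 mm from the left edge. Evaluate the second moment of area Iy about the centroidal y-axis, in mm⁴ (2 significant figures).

Decompose the section into non-overlapping parts with the origin at the bottom-left of its bounding rectangle.
Plate: 225 × 20, A = 4 500 mm², x = 112.5 mm, Ī = 18 984 375 mm⁴.
Hole 1 (subtracted): ⌀10, A = 78.54 mm², x = 75 mm, Ī = 490.9 mm⁴.
Hole 2 (subtracted): ⌀10, A = 78.54 mm², x = 150 mm, Ī = 490.9 mm⁴.
By symmetry the centroid is at mid-width, x̄ = 112.5 mm.
Transfer each piece to the centroidal y-axis using Ī + A·d² with d = x − 112.5:
  plate: d = 0 mm → contributes +18 984 375 mm⁴
  hole 1: d = -37.5 mm → contributes −110 937 mm⁴
  hole 2: d = 37.5 mm → contributes −110 937 mm⁴
Total I = 18 762 500 mm⁴.

Iy ≈ 1.9 × 10⁷ mm⁴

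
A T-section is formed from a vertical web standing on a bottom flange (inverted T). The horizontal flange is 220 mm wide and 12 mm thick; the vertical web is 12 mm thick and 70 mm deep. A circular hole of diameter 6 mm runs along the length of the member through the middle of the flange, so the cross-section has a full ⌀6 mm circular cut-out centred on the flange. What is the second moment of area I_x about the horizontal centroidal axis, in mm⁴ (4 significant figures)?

Decompose the section into non-overlapping parts with the origin at the bottom-left of its bounding rectangle.
Flange: 220 × 12, A = 2 640 mm², y = 6 mm, Ī = 31 680 mm⁴.
Web: 12 × 70, A = 840 mm², y = 47 mm, Ī = 343 000 mm⁴.
Hole (subtracted): ⌀6, A = 28.2743 mm², y = 6 mm, Ī = 63.6173 mm⁴.
Centroid: ȳ = ΣA·y / ΣA = 15.9776 mm.
Transfer each piece to the horizontal centroidal axis using Ī + A·d² with d = y − 15.9776:
  flange: d = -9.97762 mm → contributes +294 500 mm⁴
  web: d = 31.0224 mm → contributes +1 151 406 mm⁴
  hole: d = -9.97762 mm → contributes −2878.41 mm⁴
Total I = 1 443 027 mm⁴.

I_x ≈ 1.443 × 10⁶ mm⁴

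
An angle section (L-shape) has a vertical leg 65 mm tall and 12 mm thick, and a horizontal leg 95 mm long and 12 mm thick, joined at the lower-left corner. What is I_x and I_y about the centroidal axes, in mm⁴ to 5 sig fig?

Decompose the section into non-overlapping parts with the origin at the bottom-left of its bounding rectangle.
Vertical leg: 12 × 65, A = 780 mm², y = 32.5 mm, Ī = 274 625 mm⁴.
Horizontal leg (remainder): 83 × 12, A = 996 mm², y = 6 mm, Ī = 11 952 mm⁴.
Centroid: ȳ = ΣA·y / ΣA = 17.63851 mm.
Transfer each piece to the centroidal x-axis using Ī + A·d² with d = y − 17.63851:
  vertical leg: d = 14.86149 mm → contributes +446898.7 mm⁴
  horizontal leg (remainder): d = -11.63851 mm → contributes +146865.2 mm⁴
Total I = 593763.9 mm⁴.
For the y-axis: x̄ = 32.63851 mm.
Repeating about the centroidal y-axis gives I_y = 1 568 104 mm⁴.

I_x ≈ 5.9376 × 10⁵ mm⁴, I_y ≈ 1.5681 × 10⁶ mm⁴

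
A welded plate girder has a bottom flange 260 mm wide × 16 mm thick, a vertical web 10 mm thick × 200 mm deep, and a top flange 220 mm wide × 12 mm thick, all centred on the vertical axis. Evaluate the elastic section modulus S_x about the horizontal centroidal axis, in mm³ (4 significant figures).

S_x ≈ 6.225 × 10⁵ mm³

Break the section into simple shapes (no overlaps), measuring from the bottom-left corner of the bounding box.
Bottom plate: 260 × 16, A = 4 160 mm², y = 8 mm, Ī = 88746.7 mm⁴.
Web plate: 10 × 200, A = 2 000 mm², y = 116 mm, Ī = 6 666 667 mm⁴.
Top plate: 220 × 12, A = 2 640 mm², y = 222 mm, Ī = 31 680 mm⁴.
Centroid: ȳ = ΣA·y / ΣA = 96.7455 mm.
Transfer each piece to the horizontal centroidal axis using Ī + A·d² with d = y − 96.7455:
  bottom plate: d = -88.7455 mm → contributes +32 851 890 mm⁴
  web plate: d = 19.2545 mm → contributes +7 408 142 mm⁴
  top plate: d = 125.255 mm → contributes +41 449 851 mm⁴
Total I = 81 709 883 mm⁴.
Extreme fibre distance c = 131.255 mm; S = I/c = 622 530 mm³.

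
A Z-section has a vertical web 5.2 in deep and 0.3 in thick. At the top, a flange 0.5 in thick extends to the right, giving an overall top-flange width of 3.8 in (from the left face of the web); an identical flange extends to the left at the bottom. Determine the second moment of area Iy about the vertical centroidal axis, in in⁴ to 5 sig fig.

Treat the section as a set of non-overlapping primitives; coordinates are from the bounding-box lower-left.
Web: 0.3 × 5.2, A = 1.56 in², x = 3.65 in, Ī = 0.0117 in⁴.
Top flange (beyond web): 3.5 × 0.5, A = 1.75 in², x = 5.55 in, Ī = 1.786458 in⁴.
Bottom flange (beyond web): 3.5 × 0.5, A = 1.75 in², x = 1.75 in, Ī = 1.786458 in⁴.
Centroid: x̄ = ΣA·x / ΣA = 3.65 in.
Transfer each piece to the vertical centroidal axis using Ī + A·d² with d = x − 3.65:
  web: d = 0 in → contributes +0.0117 in⁴
  top flange (beyond web): d = 1.9 in → contributes +8.103958 in⁴
  bottom flange (beyond web): d = -1.9 in → contributes +8.103958 in⁴
Total I = 16.21962 in⁴.

Iy ≈ 16.220 in⁴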